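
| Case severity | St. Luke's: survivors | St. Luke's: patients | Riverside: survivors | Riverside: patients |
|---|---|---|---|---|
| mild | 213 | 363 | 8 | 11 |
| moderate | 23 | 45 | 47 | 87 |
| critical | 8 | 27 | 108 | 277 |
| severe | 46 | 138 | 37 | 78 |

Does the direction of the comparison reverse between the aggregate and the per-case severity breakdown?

Yes

Mild: St. Luke's 213/363 = 58.7%, Riverside 8/11 = 72.7% → Riverside
Moderate: St. Luke's 23/45 = 51.1%, Riverside 47/87 = 54.0% → Riverside
Critical: St. Luke's 8/27 = 29.6%, Riverside 108/277 = 39.0% → Riverside
Severe: St. Luke's 46/138 = 33.3%, Riverside 37/78 = 47.4% → Riverside
Overall: St. Luke's 290/573 = 50.6%, Riverside 200/453 = 44.2% → St. Luke's
Riverside wins each case group but St. Luke's wins overall — the comparison reverses. Riverside's patients skew toward critical, which has a lower base rate.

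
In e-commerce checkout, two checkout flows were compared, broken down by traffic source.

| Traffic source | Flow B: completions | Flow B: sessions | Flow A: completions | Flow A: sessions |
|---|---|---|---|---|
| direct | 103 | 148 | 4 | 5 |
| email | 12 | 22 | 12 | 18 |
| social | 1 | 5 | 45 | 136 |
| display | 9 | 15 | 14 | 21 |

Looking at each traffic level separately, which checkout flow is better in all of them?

Flow A

Direct: Flow B 103/148 = 69.6%, Flow A 4/5 = 80.0% → Flow A
Email: Flow B 12/22 = 54.5%, Flow A 12/18 = 66.7% → Flow A
Social: Flow B 1/5 = 20.0%, Flow A 45/136 = 33.1% → Flow A
Display: Flow B 9/15 = 60.0%, Flow A 14/21 = 66.7% → Flow A
Flow A has the higher rate in all 4 groups.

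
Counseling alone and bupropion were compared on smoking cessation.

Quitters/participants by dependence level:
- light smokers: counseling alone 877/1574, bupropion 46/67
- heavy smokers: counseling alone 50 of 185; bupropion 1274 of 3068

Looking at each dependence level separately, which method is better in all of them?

Light smokers: counseling alone 877/1574 = 55.7%, bupropion 46/67 = 68.7% → bupropion
Heavy smokers: counseling alone 50/185 = 27.0%, bupropion 1274/3068 = 41.5% → bupropion
Bupropion has the higher rate in both groups.

bupropion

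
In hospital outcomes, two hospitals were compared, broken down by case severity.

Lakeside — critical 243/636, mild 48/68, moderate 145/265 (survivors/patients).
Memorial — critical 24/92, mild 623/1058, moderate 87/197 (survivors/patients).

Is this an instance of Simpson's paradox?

Yes

Critical: Lakeside 243/636 = 38.2%, Memorial 24/92 = 26.1% → Lakeside
Mild: Lakeside 48/68 = 70.6%, Memorial 623/1058 = 58.9% → Lakeside
Moderate: Lakeside 145/265 = 54.7%, Memorial 87/197 = 44.2% → Lakeside
Overall: Lakeside 436/969 = 45.0%, Memorial 734/1347 = 54.5% → Memorial
Lakeside wins each case group but Memorial wins overall — the comparison reverses. Lakeside's patients skew toward critical, which has a lower base rate.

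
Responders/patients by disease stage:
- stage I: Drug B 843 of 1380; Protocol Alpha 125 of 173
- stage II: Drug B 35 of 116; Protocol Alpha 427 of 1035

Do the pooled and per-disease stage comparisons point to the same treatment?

Stage I: Drug B 843/1380 = 61.1%, Protocol Alpha 125/173 = 72.3% → Protocol Alpha
Stage II: Drug B 35/116 = 30.2%, Protocol Alpha 427/1035 = 41.3% → Protocol Alpha
Overall: Drug B 878/1496 = 58.7%, Protocol Alpha 552/1208 = 45.7% → Drug B
Protocol Alpha wins each disease group but Drug B wins overall — the comparison reverses. Protocol Alpha's patients skew toward stage II, which has a lower base rate.

No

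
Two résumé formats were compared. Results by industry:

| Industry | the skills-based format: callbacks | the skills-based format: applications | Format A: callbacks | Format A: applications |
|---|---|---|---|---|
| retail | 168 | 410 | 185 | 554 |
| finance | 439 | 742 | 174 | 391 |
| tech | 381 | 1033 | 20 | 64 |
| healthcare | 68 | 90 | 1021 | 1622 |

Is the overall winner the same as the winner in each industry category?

No

Retail: the skills-based format 168/410 = 41.0%, Format A 185/554 = 33.4% → the skills-based format
Finance: the skills-based format 439/742 = 59.2%, Format A 174/391 = 44.5% → the skills-based format
Tech: the skills-based format 381/1033 = 36.9%, Format A 20/64 = 31.2% → the skills-based format
Healthcare: the skills-based format 68/90 = 75.6%, Format A 1021/1622 = 62.9% → the skills-based format
Overall: the skills-based format 1056/2275 = 46.4%, Format A 1400/2631 = 53.2% → Format A
The skills-based format wins each industry group but Format A wins overall — the comparison reverses. The skills-based format's applications skew toward tech, which has a lower base rate.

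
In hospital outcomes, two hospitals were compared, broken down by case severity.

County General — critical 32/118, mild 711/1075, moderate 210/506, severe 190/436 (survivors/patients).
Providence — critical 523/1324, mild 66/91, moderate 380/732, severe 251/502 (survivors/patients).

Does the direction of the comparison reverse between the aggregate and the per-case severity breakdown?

Yes

Critical: County General 32/118 = 27.1%, Providence 523/1324 = 39.5% → Providence
Mild: County General 711/1075 = 66.1%, Providence 66/91 = 72.5% → Providence
Moderate: County General 210/506 = 41.5%, Providence 380/732 = 51.9% → Providence
Severe: County General 190/436 = 43.6%, Providence 251/502 = 50.0% → Providence
Overall: County General 1143/2135 = 53.5%, Providence 1220/2649 = 46.1% → County General
Providence wins each case group but County General wins overall — the comparison reverses. Providence's patients skew toward critical, which has a lower base rate.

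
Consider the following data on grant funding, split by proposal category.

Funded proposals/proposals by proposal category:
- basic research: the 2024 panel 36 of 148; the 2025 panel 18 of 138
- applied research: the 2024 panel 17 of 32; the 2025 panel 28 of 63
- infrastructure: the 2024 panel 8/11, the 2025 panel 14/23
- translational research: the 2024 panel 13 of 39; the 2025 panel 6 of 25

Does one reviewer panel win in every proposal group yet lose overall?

Basic research: the 2024 panel 36/148 = 24.3%, the 2025 panel 18/138 = 13.0% → the 2024 panel
Applied research: the 2024 panel 17/32 = 53.1%, the 2025 panel 28/63 = 44.4% → the 2024 panel
Infrastructure: the 2024 panel 8/11 = 72.7%, the 2025 panel 14/23 = 60.9% → the 2024 panel
Translational research: the 2024 panel 13/39 = 33.3%, the 2025 panel 6/25 = 24.0% → the 2024 panel
Overall: the 2024 panel 74/230 = 32.2%, the 2025 panel 66/249 = 26.5% → the 2024 panel
The 2024 panel wins overall and in every proposal group — no reversal.

No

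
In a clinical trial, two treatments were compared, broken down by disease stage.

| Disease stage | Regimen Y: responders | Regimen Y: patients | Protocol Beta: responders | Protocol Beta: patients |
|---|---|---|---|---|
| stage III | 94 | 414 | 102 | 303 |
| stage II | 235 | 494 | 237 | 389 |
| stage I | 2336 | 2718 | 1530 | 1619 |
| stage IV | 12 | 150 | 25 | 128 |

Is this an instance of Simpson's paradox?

No

Stage III: Regimen Y 94/414 = 22.7%, Protocol Beta 102/303 = 33.7% → Protocol Beta
Stage II: Regimen Y 235/494 = 47.6%, Protocol Beta 237/389 = 60.9% → Protocol Beta
Stage I: Regimen Y 2336/2718 = 85.9%, Protocol Beta 1530/1619 = 94.5% → Protocol Beta
Stage IV: Regimen Y 12/150 = 8.0%, Protocol Beta 25/128 = 19.5% → Protocol Beta
Overall: Regimen Y 2677/3776 = 70.9%, Protocol Beta 1894/2439 = 77.7% → Protocol Beta
Protocol Beta wins overall and in every disease group — no reversal.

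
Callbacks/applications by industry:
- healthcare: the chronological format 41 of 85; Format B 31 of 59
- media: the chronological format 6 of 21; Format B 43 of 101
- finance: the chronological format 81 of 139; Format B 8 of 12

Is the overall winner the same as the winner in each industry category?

Healthcare: the chronological format 41/85 = 48.2%, Format B 31/59 = 52.5% → Format B
Media: the chronological format 6/21 = 28.6%, Format B 43/101 = 42.6% → Format B
Finance: the chronological format 81/139 = 58.3%, Format B 8/12 = 66.7% → Format B
Overall: the chronological format 128/245 = 52.2%, Format B 82/172 = 47.7% → the chronological format
Format B wins each industry group but the chronological format wins overall — the comparison reverses. Format B's applications skew toward media, which has a lower base rate.

No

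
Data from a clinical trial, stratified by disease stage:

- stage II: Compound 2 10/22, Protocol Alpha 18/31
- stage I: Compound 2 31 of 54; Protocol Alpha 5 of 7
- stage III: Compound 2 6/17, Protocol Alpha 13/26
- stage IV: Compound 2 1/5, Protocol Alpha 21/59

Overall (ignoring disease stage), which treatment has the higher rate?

Stage II: Compound 2 10/22 = 45.5%, Protocol Alpha 18/31 = 58.1% → Protocol Alpha
Stage I: Compound 2 31/54 = 57.4%, Protocol Alpha 5/7 = 71.4% → Protocol Alpha
Stage III: Compound 2 6/17 = 35.3%, Protocol Alpha 13/26 = 50.0% → Protocol Alpha
Stage IV: Compound 2 1/5 = 20.0%, Protocol Alpha 21/59 = 35.6% → Protocol Alpha
Overall: Compound 2 48/98 = 49.0%, Protocol Alpha 57/123 = 46.3% → Compound 2
(Protocol Alpha wins every disease group but Compound 2 wins overall — Protocol Alpha's patients skew toward the low-rate stage IV group.)

Compound 2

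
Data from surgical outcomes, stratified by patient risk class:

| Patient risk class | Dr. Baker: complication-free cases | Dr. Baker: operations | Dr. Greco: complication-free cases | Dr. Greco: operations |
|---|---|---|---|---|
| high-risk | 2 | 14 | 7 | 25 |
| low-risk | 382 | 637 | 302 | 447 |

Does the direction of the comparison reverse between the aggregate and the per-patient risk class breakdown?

High-risk: Dr. Baker 2/14 = 14.3%, Dr. Greco 7/25 = 28.0% → Dr. Greco
Low-risk: Dr. Baker 382/637 = 60.0%, Dr. Greco 302/447 = 67.6% → Dr. Greco
Overall: Dr. Baker 384/651 = 59.0%, Dr. Greco 309/472 = 65.5% → Dr. Greco
Dr. Greco wins overall and in every patient risk group — no reversal.

No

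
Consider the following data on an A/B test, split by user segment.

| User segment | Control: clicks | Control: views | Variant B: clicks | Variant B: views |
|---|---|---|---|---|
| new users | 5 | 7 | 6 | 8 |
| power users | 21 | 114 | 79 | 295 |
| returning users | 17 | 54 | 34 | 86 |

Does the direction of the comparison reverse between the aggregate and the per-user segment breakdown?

No

New users: Control 5/7 = 71.4%, Variant B 6/8 = 75.0% → Variant B
Power users: Control 21/114 = 18.4%, Variant B 79/295 = 26.8% → Variant B
Returning users: Control 17/54 = 31.5%, Variant B 34/86 = 39.5% → Variant B
Overall: Control 43/175 = 24.6%, Variant B 119/389 = 30.6% → Variant B
Variant B wins overall and in every user group — no reversal.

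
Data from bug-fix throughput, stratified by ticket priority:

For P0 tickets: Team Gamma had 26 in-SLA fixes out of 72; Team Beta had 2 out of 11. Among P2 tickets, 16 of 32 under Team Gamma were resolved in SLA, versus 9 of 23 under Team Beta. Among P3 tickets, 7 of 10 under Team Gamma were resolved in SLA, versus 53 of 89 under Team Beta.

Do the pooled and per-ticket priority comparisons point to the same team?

P0: Team Gamma 26/72 = 36.1%, Team Beta 2/11 = 18.2% → Team Gamma
P2: Team Gamma 16/32 = 50.0%, Team Beta 9/23 = 39.1% → Team Gamma
P3: Team Gamma 7/10 = 70.0%, Team Beta 53/89 = 59.6% → Team Gamma
Overall: Team Gamma 49/114 = 43.0%, Team Beta 64/123 = 52.0% → Team Beta
Team Gamma wins each ticket group but Team Beta wins overall — the comparison reverses. Team Gamma's tickets skew toward P0, which has a lower base rate.

No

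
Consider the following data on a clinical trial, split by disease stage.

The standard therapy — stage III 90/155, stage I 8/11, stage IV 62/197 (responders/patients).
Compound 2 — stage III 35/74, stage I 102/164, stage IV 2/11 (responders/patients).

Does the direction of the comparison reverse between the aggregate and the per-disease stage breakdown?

Stage III: the standard therapy 90/155 = 58.1%, Compound 2 35/74 = 47.3% → the standard therapy
Stage I: the standard therapy 8/11 = 72.7%, Compound 2 102/164 = 62.2% → the standard therapy
Stage IV: the standard therapy 62/197 = 31.5%, Compound 2 2/11 = 18.2% → the standard therapy
Overall: the standard therapy 160/363 = 44.1%, Compound 2 139/249 = 55.8% → Compound 2
The standard therapy wins each disease group but Compound 2 wins overall — the comparison reverses. The standard therapy's patients skew toward stage IV, which has a lower base rate.

Yes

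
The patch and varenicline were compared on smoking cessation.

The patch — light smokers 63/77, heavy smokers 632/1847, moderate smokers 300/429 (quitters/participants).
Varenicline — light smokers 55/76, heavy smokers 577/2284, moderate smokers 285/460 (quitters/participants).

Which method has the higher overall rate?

the patch

Light smokers: the patch 63/77 = 81.8%, varenicline 55/76 = 72.4% → the patch
Heavy smokers: the patch 632/1847 = 34.2%, varenicline 577/2284 = 25.3% → the patch
Moderate smokers: the patch 300/429 = 69.9%, varenicline 285/460 = 62.0% → the patch
Overall: the patch 995/2353 = 42.3%, varenicline 917/2820 = 32.5% → the patch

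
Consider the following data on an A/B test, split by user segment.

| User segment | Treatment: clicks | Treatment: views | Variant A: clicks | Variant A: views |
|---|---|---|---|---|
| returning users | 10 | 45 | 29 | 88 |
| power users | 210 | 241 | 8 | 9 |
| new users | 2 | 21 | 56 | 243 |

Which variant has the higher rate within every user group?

Variant A

Returning users: Treatment 10/45 = 22.2%, Variant A 29/88 = 33.0% → Variant A
Power users: Treatment 210/241 = 87.1%, Variant A 8/9 = 88.9% → Variant A
New users: Treatment 2/21 = 9.5%, Variant A 56/243 = 23.0% → Variant A
Variant A has the higher rate in all 3 groups.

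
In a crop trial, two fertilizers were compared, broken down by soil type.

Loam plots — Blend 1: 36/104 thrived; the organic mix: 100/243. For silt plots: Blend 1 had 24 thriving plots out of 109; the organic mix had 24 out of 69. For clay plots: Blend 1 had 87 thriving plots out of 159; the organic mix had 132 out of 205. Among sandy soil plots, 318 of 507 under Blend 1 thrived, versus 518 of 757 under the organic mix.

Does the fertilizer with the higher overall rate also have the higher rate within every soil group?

Yes

Loam: Blend 1 36/104 = 34.6%, the organic mix 100/243 = 41.2% → the organic mix
Silt: Blend 1 24/109 = 22.0%, the organic mix 24/69 = 34.8% → the organic mix
Clay: Blend 1 87/159 = 54.7%, the organic mix 132/205 = 64.4% → the organic mix
Sandy soil: Blend 1 318/507 = 62.7%, the organic mix 518/757 = 68.4% → the organic mix
Overall: Blend 1 465/879 = 52.9%, the organic mix 774/1274 = 60.8% → the organic mix
The organic mix wins overall and in every soil group — no reversal.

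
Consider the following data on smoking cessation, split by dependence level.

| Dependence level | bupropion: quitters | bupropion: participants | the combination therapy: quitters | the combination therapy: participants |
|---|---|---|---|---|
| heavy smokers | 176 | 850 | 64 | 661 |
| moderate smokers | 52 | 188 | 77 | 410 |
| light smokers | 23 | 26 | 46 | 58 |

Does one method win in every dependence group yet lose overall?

Heavy smokers: bupropion 176/850 = 20.7%, the combination therapy 64/661 = 9.7% → bupropion
Moderate smokers: bupropion 52/188 = 27.7%, the combination therapy 77/410 = 18.8% → bupropion
Light smokers: bupropion 23/26 = 88.5%, the combination therapy 46/58 = 79.3% → bupropion
Overall: bupropion 251/1064 = 23.6%, the combination therapy 187/1129 = 16.6% → bupropion
Bupropion wins overall and in every dependence group — no reversal.

No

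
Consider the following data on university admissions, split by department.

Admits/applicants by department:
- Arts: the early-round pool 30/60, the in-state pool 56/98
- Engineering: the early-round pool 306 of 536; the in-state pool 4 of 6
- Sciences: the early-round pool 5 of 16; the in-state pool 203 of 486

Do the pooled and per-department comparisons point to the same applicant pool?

No

Arts: the early-round pool 30/60 = 50.0%, the in-state pool 56/98 = 57.1% → the in-state pool
Engineering: the early-round pool 306/536 = 57.1%, the in-state pool 4/6 = 66.7% → the in-state pool
Sciences: the early-round pool 5/16 = 31.2%, the in-state pool 203/486 = 41.8% → the in-state pool
Overall: the early-round pool 341/612 = 55.7%, the in-state pool 263/590 = 44.6% → the early-round pool
The in-state pool wins each department group but the early-round pool wins overall — the comparison reverses. The in-state pool's applicants skew toward Sciences, which has a lower base rate.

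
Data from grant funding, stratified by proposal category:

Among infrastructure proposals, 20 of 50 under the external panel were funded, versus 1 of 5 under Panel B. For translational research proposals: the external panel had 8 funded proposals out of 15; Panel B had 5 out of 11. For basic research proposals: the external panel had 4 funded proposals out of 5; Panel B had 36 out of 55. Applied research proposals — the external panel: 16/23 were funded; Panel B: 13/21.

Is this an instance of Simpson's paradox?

Yes

Infrastructure: the external panel 20/50 = 40.0%, Panel B 1/5 = 20.0% → the external panel
Translational research: the external panel 8/15 = 53.3%, Panel B 5/11 = 45.5% → the external panel
Basic research: the external panel 4/5 = 80.0%, Panel B 36/55 = 65.5% → the external panel
Applied research: the external panel 16/23 = 69.6%, Panel B 13/21 = 61.9% → the external panel
Overall: the external panel 48/93 = 51.6%, Panel B 55/92 = 59.8% → Panel B
The external panel wins each proposal group but Panel B wins overall — the comparison reverses. The external panel's proposals skew toward infrastructure, which has a lower base rate.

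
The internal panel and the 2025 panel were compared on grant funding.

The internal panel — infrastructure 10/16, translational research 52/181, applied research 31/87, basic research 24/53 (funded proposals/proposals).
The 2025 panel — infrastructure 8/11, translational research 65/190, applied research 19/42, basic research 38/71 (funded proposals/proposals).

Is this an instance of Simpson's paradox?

No

Infrastructure: the internal panel 10/16 = 62.5%, the 2025 panel 8/11 = 72.7% → the 2025 panel
Translational research: the internal panel 52/181 = 28.7%, the 2025 panel 65/190 = 34.2% → the 2025 panel
Applied research: the internal panel 31/87 = 35.6%, the 2025 panel 19/42 = 45.2% → the 2025 panel
Basic research: the internal panel 24/53 = 45.3%, the 2025 panel 38/71 = 53.5% → the 2025 panel
Overall: the internal panel 117/337 = 34.7%, the 2025 panel 130/314 = 41.4% → the 2025 panel
The 2025 panel wins overall and in every proposal group — no reversal.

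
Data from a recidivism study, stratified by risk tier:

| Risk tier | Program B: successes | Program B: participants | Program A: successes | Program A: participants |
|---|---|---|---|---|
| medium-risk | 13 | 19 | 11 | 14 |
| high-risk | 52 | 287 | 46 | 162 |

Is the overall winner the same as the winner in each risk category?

Yes

Medium-risk: Program B 13/19 = 68.4%, Program A 11/14 = 78.6% → Program A
High-risk: Program B 52/287 = 18.1%, Program A 46/162 = 28.4% → Program A
Overall: Program B 65/306 = 21.2%, Program A 57/176 = 32.4% → Program A
Program A wins overall and in every risk group — no reversal.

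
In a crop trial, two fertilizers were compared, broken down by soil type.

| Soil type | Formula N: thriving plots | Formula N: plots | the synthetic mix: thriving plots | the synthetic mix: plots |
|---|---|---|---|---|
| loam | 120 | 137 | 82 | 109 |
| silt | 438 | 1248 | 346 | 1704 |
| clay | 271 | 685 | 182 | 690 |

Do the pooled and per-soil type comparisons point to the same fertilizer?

Loam: Formula N 120/137 = 87.6%, the synthetic mix 82/109 = 75.2% → Formula N
Silt: Formula N 438/1248 = 35.1%, the synthetic mix 346/1704 = 20.3% → Formula N
Clay: Formula N 271/685 = 39.6%, the synthetic mix 182/690 = 26.4% → Formula N
Overall: Formula N 829/2070 = 40.0%, the synthetic mix 610/2503 = 24.4% → Formula N
Formula N wins overall and in every soil group — no reversal.

Yes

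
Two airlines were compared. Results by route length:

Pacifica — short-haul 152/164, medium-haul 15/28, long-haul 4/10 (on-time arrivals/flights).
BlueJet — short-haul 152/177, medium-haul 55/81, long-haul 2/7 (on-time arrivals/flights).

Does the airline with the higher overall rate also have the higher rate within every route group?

Short-haul: Pacifica 152/164 = 92.7%, BlueJet 152/177 = 85.9% → Pacifica
Medium-haul: Pacifica 15/28 = 53.6%, BlueJet 55/81 = 67.9% → BlueJet
Long-haul: Pacifica 4/10 = 40.0%, BlueJet 2/7 = 28.6% → Pacifica
Overall: Pacifica 171/202 = 84.7%, BlueJet 209/265 = 78.9% → Pacifica
Neither sweeps: Pacifica wins 2 of 3 groups, BlueJet wins 1. Pacifica wins overall but not every group — no Simpson reversal.

No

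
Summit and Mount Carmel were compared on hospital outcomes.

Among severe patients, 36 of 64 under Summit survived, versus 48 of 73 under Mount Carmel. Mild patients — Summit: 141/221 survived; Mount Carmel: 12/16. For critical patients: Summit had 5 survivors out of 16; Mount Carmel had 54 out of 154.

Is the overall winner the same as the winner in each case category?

Severe: Summit 36/64 = 56.2%, Mount Carmel 48/73 = 65.8% → Mount Carmel
Mild: Summit 141/221 = 63.8%, Mount Carmel 12/16 = 75.0% → Mount Carmel
Critical: Summit 5/16 = 31.2%, Mount Carmel 54/154 = 35.1% → Mount Carmel
Overall: Summit 182/301 = 60.5%, Mount Carmel 114/243 = 46.9% → Summit
Mount Carmel wins each case group but Summit wins overall — the comparison reverses. Mount Carmel's patients skew toward critical, which has a lower base rate.

No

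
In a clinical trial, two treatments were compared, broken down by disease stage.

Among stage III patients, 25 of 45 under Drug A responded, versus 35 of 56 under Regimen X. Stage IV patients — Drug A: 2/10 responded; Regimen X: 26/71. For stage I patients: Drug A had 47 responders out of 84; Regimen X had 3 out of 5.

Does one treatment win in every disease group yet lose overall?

Yes

Stage III: Drug A 25/45 = 55.6%, Regimen X 35/56 = 62.5% → Regimen X
Stage IV: Drug A 2/10 = 20.0%, Regimen X 26/71 = 36.6% → Regimen X
Stage I: Drug A 47/84 = 56.0%, Regimen X 3/5 = 60.0% → Regimen X
Overall: Drug A 74/139 = 53.2%, Regimen X 64/132 = 48.5% → Drug A
Regimen X wins each disease group but Drug A wins overall — the comparison reverses. Regimen X's patients skew toward stage IV, which has a lower base rate.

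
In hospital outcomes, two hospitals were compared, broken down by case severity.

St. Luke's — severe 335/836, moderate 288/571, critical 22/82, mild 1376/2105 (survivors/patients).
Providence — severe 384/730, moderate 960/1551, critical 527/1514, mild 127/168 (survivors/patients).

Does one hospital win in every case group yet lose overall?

Yes

Severe: St. Luke's 335/836 = 40.1%, Providence 384/730 = 52.6% → Providence
Moderate: St. Luke's 288/571 = 50.4%, Providence 960/1551 = 61.9% → Providence
Critical: St. Luke's 22/82 = 26.8%, Providence 527/1514 = 34.8% → Providence
Mild: St. Luke's 1376/2105 = 65.4%, Providence 127/168 = 75.6% → Providence
Overall: St. Luke's 2021/3594 = 56.2%, Providence 1998/3963 = 50.4% → St. Luke's
Providence wins each case group but St. Luke's wins overall — the comparison reverses. Providence's patients skew toward critical, which has a lower base rate.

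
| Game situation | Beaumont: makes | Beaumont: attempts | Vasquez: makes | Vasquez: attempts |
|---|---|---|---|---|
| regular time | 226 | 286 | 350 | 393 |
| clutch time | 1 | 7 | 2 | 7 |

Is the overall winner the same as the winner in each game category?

Yes

Regular time: Beaumont 226/286 = 79.0%, Vasquez 350/393 = 89.1% → Vasquez
Clutch time: Beaumont 1/7 = 14.3%, Vasquez 2/7 = 28.6% → Vasquez
Overall: Beaumont 227/293 = 77.5%, Vasquez 352/400 = 88.0% → Vasquez
Vasquez wins overall and in every game group — no reversal.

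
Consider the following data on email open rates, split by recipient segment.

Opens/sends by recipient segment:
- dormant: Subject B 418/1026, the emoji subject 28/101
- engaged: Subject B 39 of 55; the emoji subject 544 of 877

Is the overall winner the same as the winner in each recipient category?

Dormant: Subject B 418/1026 = 40.7%, the emoji subject 28/101 = 27.7% → Subject B
Engaged: Subject B 39/55 = 70.9%, the emoji subject 544/877 = 62.0% → Subject B
Overall: Subject B 457/1081 = 42.3%, the emoji subject 572/978 = 58.5% → the emoji subject
Subject B wins each recipient group but the emoji subject wins overall — the comparison reverses. Subject B's sends skew toward dormant, which has a lower base rate.

No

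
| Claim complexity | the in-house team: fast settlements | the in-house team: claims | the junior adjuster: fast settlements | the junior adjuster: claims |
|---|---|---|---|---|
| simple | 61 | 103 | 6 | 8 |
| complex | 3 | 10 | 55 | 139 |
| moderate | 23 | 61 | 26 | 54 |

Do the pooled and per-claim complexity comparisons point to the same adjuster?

Simple: the in-house team 61/103 = 59.2%, the junior adjuster 6/8 = 75.0% → the junior adjuster
Complex: the in-house team 3/10 = 30.0%, the junior adjuster 55/139 = 39.6% → the junior adjuster
Moderate: the in-house team 23/61 = 37.7%, the junior adjuster 26/54 = 48.1% → the junior adjuster
Overall: the in-house team 87/174 = 50.0%, the junior adjuster 87/201 = 43.3% → the in-house team
The junior adjuster wins each claim group but the in-house team wins overall — the comparison reverses. The junior adjuster's claims skew toward complex, which has a lower base rate.

No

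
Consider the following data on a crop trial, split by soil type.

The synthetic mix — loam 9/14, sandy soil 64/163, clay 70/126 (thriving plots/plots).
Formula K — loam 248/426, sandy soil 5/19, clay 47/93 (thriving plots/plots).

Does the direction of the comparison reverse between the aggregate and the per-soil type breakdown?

Loam: the synthetic mix 9/14 = 64.3%, Formula K 248/426 = 58.2% → the synthetic mix
Sandy soil: the synthetic mix 64/163 = 39.3%, Formula K 5/19 = 26.3% → the synthetic mix
Clay: the synthetic mix 70/126 = 55.6%, Formula K 47/93 = 50.5% → the synthetic mix
Overall: the synthetic mix 143/303 = 47.2%, Formula K 300/538 = 55.8% → Formula K
The synthetic mix wins each soil group but Formula K wins overall — the comparison reverses. The synthetic mix's plots skew toward sandy soil, which has a lower base rate.

Yes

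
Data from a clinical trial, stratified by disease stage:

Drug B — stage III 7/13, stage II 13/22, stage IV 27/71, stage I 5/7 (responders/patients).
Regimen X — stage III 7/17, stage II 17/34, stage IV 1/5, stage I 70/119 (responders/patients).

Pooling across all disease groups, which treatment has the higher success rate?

Stage III: Drug B 7/13 = 53.8%, Regimen X 7/17 = 41.2% → Drug B
Stage II: Drug B 13/22 = 59.1%, Regimen X 17/34 = 50.0% → Drug B
Stage IV: Drug B 27/71 = 38.0%, Regimen X 1/5 = 20.0% → Drug B
Stage I: Drug B 5/7 = 71.4%, Regimen X 70/119 = 58.8% → Drug B
Overall: Drug B 52/113 = 46.0%, Regimen X 95/175 = 54.3% → Regimen X
(Drug B wins every disease group but Regimen X wins overall — Drug B's patients skew toward the low-rate stage IV group.)

Regimen X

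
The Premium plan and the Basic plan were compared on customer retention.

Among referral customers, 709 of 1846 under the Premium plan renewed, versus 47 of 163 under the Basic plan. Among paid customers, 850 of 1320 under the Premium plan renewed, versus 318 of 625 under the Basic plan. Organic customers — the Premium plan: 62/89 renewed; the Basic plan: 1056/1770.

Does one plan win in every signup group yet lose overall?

Yes

Referral: the Premium plan 709/1846 = 38.4%, the Basic plan 47/163 = 28.8% → the Premium plan
Paid: the Premium plan 850/1320 = 64.4%, the Basic plan 318/625 = 50.9% → the Premium plan
Organic: the Premium plan 62/89 = 69.7%, the Basic plan 1056/1770 = 59.7% → the Premium plan
Overall: the Premium plan 1621/3255 = 49.8%, the Basic plan 1421/2558 = 55.6% → the Basic plan
The Premium plan wins each signup group but the Basic plan wins overall — the comparison reverses. The Premium plan's customers skew toward referral, which has a lower base rate.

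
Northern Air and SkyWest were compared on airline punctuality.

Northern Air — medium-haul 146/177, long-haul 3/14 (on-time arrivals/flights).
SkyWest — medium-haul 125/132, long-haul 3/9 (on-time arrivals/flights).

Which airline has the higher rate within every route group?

Medium-haul: Northern Air 146/177 = 82.5%, SkyWest 125/132 = 94.7% → SkyWest
Long-haul: Northern Air 3/14 = 21.4%, SkyWest 3/9 = 33.3% → SkyWest
SkyWest has the higher rate in both groups.

SkyWest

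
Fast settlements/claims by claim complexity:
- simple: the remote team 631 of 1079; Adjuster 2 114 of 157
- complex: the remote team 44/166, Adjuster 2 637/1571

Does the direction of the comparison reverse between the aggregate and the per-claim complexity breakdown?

Yes

Simple: the remote team 631/1079 = 58.5%, Adjuster 2 114/157 = 72.6% → Adjuster 2
Complex: the remote team 44/166 = 26.5%, Adjuster 2 637/1571 = 40.5% → Adjuster 2
Overall: the remote team 675/1245 = 54.2%, Adjuster 2 751/1728 = 43.5% → the remote team
Adjuster 2 wins each claim group but the remote team wins overall — the comparison reverses. Adjuster 2's claims skew toward complex, which has a lower base rate.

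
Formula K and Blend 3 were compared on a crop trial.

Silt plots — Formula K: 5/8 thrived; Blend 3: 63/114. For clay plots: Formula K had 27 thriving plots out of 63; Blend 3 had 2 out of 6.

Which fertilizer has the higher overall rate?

Silt: Formula K 5/8 = 62.5%, Blend 3 63/114 = 55.3% → Formula K
Clay: Formula K 27/63 = 42.9%, Blend 3 2/6 = 33.3% → Formula K
Overall: Formula K 32/71 = 45.1%, Blend 3 65/120 = 54.2% → Blend 3
(Formula K wins every soil group but Blend 3 wins overall — Formula K's plots skew toward the low-rate clay group.)

Blend 3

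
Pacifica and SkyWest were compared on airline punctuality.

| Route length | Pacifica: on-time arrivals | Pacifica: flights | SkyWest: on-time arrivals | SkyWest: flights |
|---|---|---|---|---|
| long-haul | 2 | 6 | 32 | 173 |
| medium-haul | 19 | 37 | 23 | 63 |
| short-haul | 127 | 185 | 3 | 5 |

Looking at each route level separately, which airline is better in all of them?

Pacifica

Long-haul: Pacifica 2/6 = 33.3%, SkyWest 32/173 = 18.5% → Pacifica
Medium-haul: Pacifica 19/37 = 51.4%, SkyWest 23/63 = 36.5% → Pacifica
Short-haul: Pacifica 127/185 = 68.6%, SkyWest 3/5 = 60.0% → Pacifica
Pacifica has the higher rate in all 3 groups.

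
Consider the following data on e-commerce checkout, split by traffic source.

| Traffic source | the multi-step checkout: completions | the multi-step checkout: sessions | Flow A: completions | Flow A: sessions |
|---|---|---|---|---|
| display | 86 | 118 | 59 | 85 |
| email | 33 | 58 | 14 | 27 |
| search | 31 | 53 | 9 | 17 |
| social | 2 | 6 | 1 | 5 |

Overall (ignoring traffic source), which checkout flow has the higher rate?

the multi-step checkout

Display: the multi-step checkout 86/118 = 72.9%, Flow A 59/85 = 69.4% → the multi-step checkout
Email: the multi-step checkout 33/58 = 56.9%, Flow A 14/27 = 51.9% → the multi-step checkout
Search: the multi-step checkout 31/53 = 58.5%, Flow A 9/17 = 52.9% → the multi-step checkout
Social: the multi-step checkout 2/6 = 33.3%, Flow A 1/5 = 20.0% → the multi-step checkout
Overall: the multi-step checkout 152/235 = 64.7%, Flow A 83/134 = 61.9% → the multi-step checkout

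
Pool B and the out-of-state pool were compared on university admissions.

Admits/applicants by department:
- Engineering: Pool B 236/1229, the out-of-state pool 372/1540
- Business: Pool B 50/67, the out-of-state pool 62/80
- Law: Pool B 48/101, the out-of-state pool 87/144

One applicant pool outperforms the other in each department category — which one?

Engineering: Pool B 236/1229 = 19.2%, the out-of-state pool 372/1540 = 24.2% → the out-of-state pool
Business: Pool B 50/67 = 74.6%, the out-of-state pool 62/80 = 77.5% → the out-of-state pool
Law: Pool B 48/101 = 47.5%, the out-of-state pool 87/144 = 60.4% → the out-of-state pool
The out-of-state pool has the higher rate in all 3 groups.

the out-of-state pool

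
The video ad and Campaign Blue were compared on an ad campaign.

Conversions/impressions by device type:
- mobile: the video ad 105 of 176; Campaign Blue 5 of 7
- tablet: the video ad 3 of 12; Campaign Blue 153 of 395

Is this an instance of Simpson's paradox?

Yes

Mobile: the video ad 105/176 = 59.7%, Campaign Blue 5/7 = 71.4% → Campaign Blue
Tablet: the video ad 3/12 = 25.0%, Campaign Blue 153/395 = 38.7% → Campaign Blue
Overall: the video ad 108/188 = 57.4%, Campaign Blue 158/402 = 39.3% → the video ad
Campaign Blue wins each device group but the video ad wins overall — the comparison reverses. Campaign Blue's impressions skew toward tablet, which has a lower base rate.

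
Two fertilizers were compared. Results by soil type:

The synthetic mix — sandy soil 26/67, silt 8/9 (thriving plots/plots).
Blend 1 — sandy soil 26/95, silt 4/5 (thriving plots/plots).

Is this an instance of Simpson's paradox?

Sandy soil: the synthetic mix 26/67 = 38.8%, Blend 1 26/95 = 27.4% → the synthetic mix
Silt: the synthetic mix 8/9 = 88.9%, Blend 1 4/5 = 80.0% → the synthetic mix
Overall: the synthetic mix 34/76 = 44.7%, Blend 1 30/100 = 30.0% → the synthetic mix
The synthetic mix wins overall and in every soil group — no reversal.

No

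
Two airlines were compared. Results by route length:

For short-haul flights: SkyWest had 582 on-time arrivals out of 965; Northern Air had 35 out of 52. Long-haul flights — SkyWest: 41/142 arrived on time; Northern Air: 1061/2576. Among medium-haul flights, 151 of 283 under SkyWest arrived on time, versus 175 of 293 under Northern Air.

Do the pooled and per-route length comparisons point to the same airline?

No

Short-haul: SkyWest 582/965 = 60.3%, Northern Air 35/52 = 67.3% → Northern Air
Long-haul: SkyWest 41/142 = 28.9%, Northern Air 1061/2576 = 41.2% → Northern Air
Medium-haul: SkyWest 151/283 = 53.4%, Northern Air 175/293 = 59.7% → Northern Air
Overall: SkyWest 774/1390 = 55.7%, Northern Air 1271/2921 = 43.5% → SkyWest
Northern Air wins each route group but SkyWest wins overall — the comparison reverses. Northern Air's flights skew toward long-haul, which has a lower base rate.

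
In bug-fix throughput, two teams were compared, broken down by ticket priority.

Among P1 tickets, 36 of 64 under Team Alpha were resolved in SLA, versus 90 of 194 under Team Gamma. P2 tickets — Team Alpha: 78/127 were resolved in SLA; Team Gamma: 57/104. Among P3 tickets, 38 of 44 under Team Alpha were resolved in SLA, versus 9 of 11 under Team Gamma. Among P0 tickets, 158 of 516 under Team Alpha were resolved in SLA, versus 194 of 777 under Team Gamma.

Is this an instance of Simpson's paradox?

No

P1: Team Alpha 36/64 = 56.2%, Team Gamma 90/194 = 46.4% → Team Alpha
P2: Team Alpha 78/127 = 61.4%, Team Gamma 57/104 = 54.8% → Team Alpha
P3: Team Alpha 38/44 = 86.4%, Team Gamma 9/11 = 81.8% → Team Alpha
P0: Team Alpha 158/516 = 30.6%, Team Gamma 194/777 = 25.0% → Team Alpha
Overall: Team Alpha 310/751 = 41.3%, Team Gamma 350/1086 = 32.2% → Team Alpha
Team Alpha wins overall and in every ticket group — no reversal.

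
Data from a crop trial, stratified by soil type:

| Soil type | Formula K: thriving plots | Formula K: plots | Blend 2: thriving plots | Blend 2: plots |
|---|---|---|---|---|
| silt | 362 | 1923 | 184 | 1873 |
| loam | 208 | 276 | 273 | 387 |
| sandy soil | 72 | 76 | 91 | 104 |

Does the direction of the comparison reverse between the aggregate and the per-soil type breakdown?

No

Silt: Formula K 362/1923 = 18.8%, Blend 2 184/1873 = 9.8% → Formula K
Loam: Formula K 208/276 = 75.4%, Blend 2 273/387 = 70.5% → Formula K
Sandy soil: Formula K 72/76 = 94.7%, Blend 2 91/104 = 87.5% → Formula K
Overall: Formula K 642/2275 = 28.2%, Blend 2 548/2364 = 23.2% → Formula K
Formula K wins overall and in every soil group — no reversal.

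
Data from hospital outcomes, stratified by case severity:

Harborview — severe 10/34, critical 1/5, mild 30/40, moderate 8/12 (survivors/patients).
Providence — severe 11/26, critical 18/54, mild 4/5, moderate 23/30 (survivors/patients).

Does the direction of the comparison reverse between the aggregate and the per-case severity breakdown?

Severe: Harborview 10/34 = 29.4%, Providence 11/26 = 42.3% → Providence
Critical: Harborview 1/5 = 20.0%, Providence 18/54 = 33.3% → Providence
Mild: Harborview 30/40 = 75.0%, Providence 4/5 = 80.0% → Providence
Moderate: Harborview 8/12 = 66.7%, Providence 23/30 = 76.7% → Providence
Overall: Harborview 49/91 = 53.8%, Providence 56/115 = 48.7% → Harborview
Providence wins each case group but Harborview wins overall — the comparison reverses. Providence's patients skew toward critical, which has a lower base rate.

Yes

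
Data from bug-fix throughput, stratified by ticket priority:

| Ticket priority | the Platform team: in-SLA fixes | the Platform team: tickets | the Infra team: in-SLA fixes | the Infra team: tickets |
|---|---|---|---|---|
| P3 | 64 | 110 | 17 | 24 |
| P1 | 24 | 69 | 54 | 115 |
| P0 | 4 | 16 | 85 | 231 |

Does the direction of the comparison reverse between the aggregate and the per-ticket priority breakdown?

Yes

P3: the Platform team 64/110 = 58.2%, the Infra team 17/24 = 70.8% → the Infra team
P1: the Platform team 24/69 = 34.8%, the Infra team 54/115 = 47.0% → the Infra team
P0: the Platform team 4/16 = 25.0%, the Infra team 85/231 = 36.8% → the Infra team
Overall: the Platform team 92/195 = 47.2%, the Infra team 156/370 = 42.2% → the Platform team
The Infra team wins each ticket group but the Platform team wins overall — the comparison reverses. The Infra team's tickets skew toward P0, which has a lower base rate.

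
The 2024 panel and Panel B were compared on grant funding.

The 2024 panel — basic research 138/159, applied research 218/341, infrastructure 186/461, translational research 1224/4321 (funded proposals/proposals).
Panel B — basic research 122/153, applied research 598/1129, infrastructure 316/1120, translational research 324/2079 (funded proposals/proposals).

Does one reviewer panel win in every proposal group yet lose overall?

No

Basic research: the 2024 panel 138/159 = 86.8%, Panel B 122/153 = 79.7% → the 2024 panel
Applied research: the 2024 panel 218/341 = 63.9%, Panel B 598/1129 = 53.0% → the 2024 panel
Infrastructure: the 2024 panel 186/461 = 40.3%, Panel B 316/1120 = 28.2% → the 2024 panel
Translational research: the 2024 panel 1224/4321 = 28.3%, Panel B 324/2079 = 15.6% → the 2024 panel
Overall: the 2024 panel 1766/5282 = 33.4%, Panel B 1360/4481 = 30.4% → the 2024 panel
The 2024 panel wins overall and in every proposal group — no reversal.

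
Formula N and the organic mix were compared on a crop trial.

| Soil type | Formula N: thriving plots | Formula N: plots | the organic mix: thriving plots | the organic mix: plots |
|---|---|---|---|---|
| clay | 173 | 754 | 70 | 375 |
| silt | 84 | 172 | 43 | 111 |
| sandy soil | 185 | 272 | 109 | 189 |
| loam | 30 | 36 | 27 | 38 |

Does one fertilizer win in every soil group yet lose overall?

Clay: Formula N 173/754 = 22.9%, the organic mix 70/375 = 18.7% → Formula N
Silt: Formula N 84/172 = 48.8%, the organic mix 43/111 = 38.7% → Formula N
Sandy soil: Formula N 185/272 = 68.0%, the organic mix 109/189 = 57.7% → Formula N
Loam: Formula N 30/36 = 83.3%, the organic mix 27/38 = 71.1% → Formula N
Overall: Formula N 472/1234 = 38.2%, the organic mix 249/713 = 34.9% → Formula N
Formula N wins overall and in every soil group — no reversal.

No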